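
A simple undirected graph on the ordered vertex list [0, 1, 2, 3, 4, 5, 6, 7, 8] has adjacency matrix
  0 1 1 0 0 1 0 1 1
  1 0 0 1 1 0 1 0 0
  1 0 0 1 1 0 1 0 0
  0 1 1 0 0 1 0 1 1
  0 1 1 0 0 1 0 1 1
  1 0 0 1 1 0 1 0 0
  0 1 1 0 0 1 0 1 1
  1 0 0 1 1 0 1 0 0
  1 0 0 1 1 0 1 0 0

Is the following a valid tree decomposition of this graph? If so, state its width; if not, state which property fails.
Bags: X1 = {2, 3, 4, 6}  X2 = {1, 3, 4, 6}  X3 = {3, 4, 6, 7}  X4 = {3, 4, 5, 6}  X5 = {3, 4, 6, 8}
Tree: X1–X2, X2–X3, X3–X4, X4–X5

A tree decomposition must satisfy three properties: every vertex lies in some bag; for every edge, both endpoints lie together in some bag; and for every vertex, the bags containing it form a connected subtree. Here vertex 0 appears in no bag, so the decomposition is invalid.

No — vertex 0 appears in no bag.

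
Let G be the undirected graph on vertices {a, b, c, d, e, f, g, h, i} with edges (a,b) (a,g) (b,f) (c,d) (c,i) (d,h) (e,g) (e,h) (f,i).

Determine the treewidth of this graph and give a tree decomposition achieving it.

The largest bag has 3 vertices, giving width 2; this decomposition certifies tw(G) ≤ 2. Since g–e–h–d–c–i–f–b–a–g is a cycle in G, G is not acyclic. Forests are exactly the graphs of treewidth ≤ 1, so tw(G) ≥ 2. Therefore the treewidth is 2.

Treewidth 2.
One optimal decomposition is:
Bags: B1 = {e, g, h}  B2 = {d, g, h}  B3 = {c, d, g}  B4 = {c, g, i}  B5 = {f, g, i}  B6 = {b, f, g}  B7 = {a, b, g}
Tree: B1–B2, B2–B3, B3–B4, B4–B5, B5–B6, B6–B7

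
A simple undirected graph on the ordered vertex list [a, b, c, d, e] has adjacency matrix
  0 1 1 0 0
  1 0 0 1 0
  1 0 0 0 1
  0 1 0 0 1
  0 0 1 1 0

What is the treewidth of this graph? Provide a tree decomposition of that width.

Each bag holds 3 vertices, so the decomposition has width 2, which upper-bounds the treewidth. Since d–b–a–c–e–d is a cycle in G, G is not acyclic. Forests are exactly the graphs of treewidth ≤ 1, so tw(G) ≥ 2. The upper and lower bounds meet at 2, so that is the treewidth.

Treewidth 2.
One such decomposition:
Bags: B1 = {a, b, d}  B2 = {a, c, d}  B3 = {c, d, e}
Tree: B1–B2, B2–B3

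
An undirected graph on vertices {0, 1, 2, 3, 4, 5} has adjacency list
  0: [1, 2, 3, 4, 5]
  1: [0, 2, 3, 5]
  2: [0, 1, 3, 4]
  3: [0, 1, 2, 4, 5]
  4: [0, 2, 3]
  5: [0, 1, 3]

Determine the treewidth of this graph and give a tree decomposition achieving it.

Treewidth 3.
Bags: B1 = {0, 1, 2, 3}  B2 = {0, 1, 3, 5}  B3 = {0, 2, 3, 4}
Tree: B1–B2, B1–B3

The largest bag has 4 vertices, giving width 3; this decomposition certifies tw(G) ≤ 3. Conversely, {0, 1, 2, 3} is a clique of size 4, and the vertices of any clique must share a bag in every tree decomposition; so some bag has ≥ 4 vertices and tw(G) ≥ 3. The upper and lower bounds meet at 3, so that is the treewidth.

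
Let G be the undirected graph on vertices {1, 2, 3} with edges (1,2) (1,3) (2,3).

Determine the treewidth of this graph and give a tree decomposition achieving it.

Treewidth 2.
One optimal decomposition is:
Bags: B1 = {1, 2, 3}
Tree: (single bag)

A single bag containing all 3 vertices is trivially a valid decomposition of width 2. Conversely, {1, 2, 3} is a clique of size 3, and the vertices of any clique must share a bag in every tree decomposition; so some bag has ≥ 3 vertices and tw(G) ≥ 2. Therefore the treewidth is 2.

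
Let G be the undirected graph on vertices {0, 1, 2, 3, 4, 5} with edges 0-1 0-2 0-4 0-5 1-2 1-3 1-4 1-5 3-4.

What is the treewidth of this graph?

2

A width-2 tree decomposition is:
Bags: B1 = {0, 1, 2}  B2 = {0, 1, 4}  B3 = {0, 1, 5}  B4 = {1, 3, 4}
Tree: B1–B2, B2–B3, B2–B4
The largest bag has 3 vertices, giving width 2; this decomposition certifies tw(G) ≤ 2. On the other hand G contains the 3-clique {0, 1, 2}. A clique must lie in a single bag of any decomposition, so no decomposition can have width below 2. Hence tw(G) = 2 exactly.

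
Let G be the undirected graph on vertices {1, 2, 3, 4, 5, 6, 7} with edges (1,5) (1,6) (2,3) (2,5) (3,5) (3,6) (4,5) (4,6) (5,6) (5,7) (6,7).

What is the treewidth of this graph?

A width-2 tree decomposition is:
Bags: B1 = {2, 3, 5}  B2 = {3, 5, 6}  B3 = {5, 6, 7}  B4 = {1, 5, 6}  B5 = {4, 5, 6}
Tree: B1–B2, B2–B3, B2–B4, B3–B5
Every bag has size at most 3, so the width is 3 − 1 = 2 and tw(G) ≤ 2. On the other hand G contains the 3-clique {2, 3, 5}. A clique must lie in a single bag of any decomposition, so no decomposition can have width below 2. Hence tw(G) = 2 exactly.

2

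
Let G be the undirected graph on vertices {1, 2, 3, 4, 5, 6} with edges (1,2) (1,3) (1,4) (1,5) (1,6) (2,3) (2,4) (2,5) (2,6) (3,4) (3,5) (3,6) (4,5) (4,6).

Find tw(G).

4

A width-4 tree decomposition is:
Bags: B1 = {1, 2, 3, 4, 6}  B2 = {1, 2, 3, 4, 5}
Tree: B1–B2
Each bag holds 5 vertices, so the decomposition has width 4, which upper-bounds the treewidth. For the lower bound, the 5 vertices {1, 2, 3, 4, 5} are pairwise adjacent, and any tree decomposition puts a clique entirely inside one bag — forcing width ≥ 4. Combining the bounds, tw(G) = 4.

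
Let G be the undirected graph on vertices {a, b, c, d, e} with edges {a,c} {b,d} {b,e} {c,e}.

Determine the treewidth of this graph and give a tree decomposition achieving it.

Treewidth 1.
Bags: B1 = {a, c}  B2 = {c, e}  B3 = {b, e}  B4 = {b, d}
Tree: B1–B2, B2–B3, B3–B4

Each bag holds 2 vertices, so the decomposition has width 1, which upper-bounds the treewidth. Since G has at least one edge (e.g. a–c), it is not an edgeless graph, so tw(G) ≥ 1. The upper and lower bounds meet at 1, so that is the treewidth.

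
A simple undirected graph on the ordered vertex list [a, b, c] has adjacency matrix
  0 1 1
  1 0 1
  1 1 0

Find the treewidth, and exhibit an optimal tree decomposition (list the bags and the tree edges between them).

With just one bag of size 3, the width is 3 − 1 = 2, so tw(G) ≤ 2. For the lower bound, the 3 vertices {a, b, c} are pairwise adjacent, and any tree decomposition puts a clique entirely inside one bag — forcing width ≥ 2. Therefore the treewidth is 2.

Treewidth 2.
Bags: B1 = {a, b, c}
Tree: (single bag)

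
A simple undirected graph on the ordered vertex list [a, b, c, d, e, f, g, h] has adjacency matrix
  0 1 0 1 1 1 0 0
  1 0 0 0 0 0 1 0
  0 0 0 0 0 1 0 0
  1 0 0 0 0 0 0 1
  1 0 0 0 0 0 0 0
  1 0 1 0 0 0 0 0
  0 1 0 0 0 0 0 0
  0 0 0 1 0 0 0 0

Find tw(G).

A width-1 tree decomposition is:
Bags: B1 = {a, e}  B2 = {a, f}  B3 = {c, f}  B4 = {a, d}  B5 = {d, h}  B6 = {a, b}  B7 = {b, g}
Tree: B1–B2, B2–B3, B2–B4, B4–B5, B2–B6, B6–B7
Each bag holds 2 vertices, so the decomposition has width 1, which upper-bounds the treewidth. G has an edge, so its treewidth is at least 1. Hence tw(G) = 1 exactly.

1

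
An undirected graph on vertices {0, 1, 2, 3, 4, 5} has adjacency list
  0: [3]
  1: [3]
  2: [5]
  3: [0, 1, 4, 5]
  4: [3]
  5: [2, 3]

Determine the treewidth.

1

A width-1 tree decomposition is:
Bags: B1 = {1, 3}  B2 = {3, 5}  B3 = {2, 5}  B4 = {0, 3}  B5 = {3, 4}
Tree: B1–B2, B2–B3, B1–B4, B1–B5
The largest bag has 2 vertices, giving width 1; this decomposition certifies tw(G) ≤ 1. Since G has at least one edge (e.g. 1–3), it is not an edgeless graph, so tw(G) ≥ 1. Therefore the treewidth is 1.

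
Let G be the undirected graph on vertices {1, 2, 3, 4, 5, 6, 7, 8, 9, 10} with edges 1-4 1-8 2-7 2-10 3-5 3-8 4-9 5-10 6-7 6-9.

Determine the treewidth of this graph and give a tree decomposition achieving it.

Each bag holds 3 vertices, so the decomposition has width 2, which upper-bounds the treewidth. For the lower bound, G contains the cycle 2–7–6–9–4–1–8–3–5–10–2, so G is not a forest; only forests have treewidth ≤ 1, hence tw(G) ≥ 2. The upper and lower bounds meet at 2, so that is the treewidth.

Treewidth 2.
Bags: B1 = {2, 6, 7}  B2 = {2, 6, 9}  B3 = {2, 4, 9}  B4 = {1, 2, 4}  B5 = {1, 2, 8}  B6 = {2, 3, 8}  B7 = {2, 3, 5}  B8 = {2, 5, 10}
Tree: B1–B2, B2–B3, B3–B4, B4–B5, B5–B6, B6–B7, B7–B8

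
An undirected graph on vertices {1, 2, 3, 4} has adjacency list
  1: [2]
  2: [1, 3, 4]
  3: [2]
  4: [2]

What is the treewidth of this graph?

A width-1 tree decomposition is:
Bags: B1 = {1, 2}  B2 = {2, 3}  B3 = {2, 4}
Tree: B1–B2, B1–B3
The largest bag has 2 vertices, giving width 1; this decomposition certifies tw(G) ≤ 1. Any graph with an edge has treewidth ≥ 1, and G has the edge 1–2. Combining the bounds, tw(G) = 1.

1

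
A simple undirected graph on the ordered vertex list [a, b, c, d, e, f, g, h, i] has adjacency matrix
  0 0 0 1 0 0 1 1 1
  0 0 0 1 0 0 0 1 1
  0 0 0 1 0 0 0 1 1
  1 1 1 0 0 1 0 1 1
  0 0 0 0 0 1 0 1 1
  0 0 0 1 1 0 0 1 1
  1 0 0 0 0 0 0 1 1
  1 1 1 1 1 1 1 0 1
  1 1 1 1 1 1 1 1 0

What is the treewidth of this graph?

A width-3 tree decomposition is:
Bags: B1 = {c, d, h, i}  B2 = {d, f, h, i}  B3 = {e, f, h, i}  B4 = {a, d, h, i}  B5 = {b, d, h, i}  B6 = {a, g, h, i}
Tree: B1–B2, B2–B3, B2–B4, B4–B5, B4–B6
Each bag holds 4 vertices, so the decomposition has width 3, which upper-bounds the treewidth. For the lower bound, the 4 vertices {d, f, h, i} are pairwise adjacent, and any tree decomposition puts a clique entirely inside one bag — forcing width ≥ 3. Therefore the treewidth is 3.

3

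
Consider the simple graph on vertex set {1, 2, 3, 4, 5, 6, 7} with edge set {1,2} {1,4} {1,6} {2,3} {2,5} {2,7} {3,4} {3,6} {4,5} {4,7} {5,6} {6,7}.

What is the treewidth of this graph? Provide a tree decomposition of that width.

Each bag holds 4 vertices, so the decomposition has width 3, which upper-bounds the treewidth. For the lower bound: the 4 vertex sets {1,6}, {2,7}, {4}, {5} are disjoint, each induces a connected subgraph, and every pair is joined by at least one edge of G. Contracting each set to a single vertex therefore yields K_{4} as a minor, and since treewidth is minor-monotone, tw(G) ≥ tw(K_{4}) = 3. Hence tw(G) = 3 exactly.

Treewidth 3.
Bags: B1 = {1, 2, 4, 6}  B2 = {2, 4, 6, 7}  B3 = {2, 4, 5, 6}  B4 = {2, 3, 4, 6}
Tree: B1–B2, B2–B3, B3–B4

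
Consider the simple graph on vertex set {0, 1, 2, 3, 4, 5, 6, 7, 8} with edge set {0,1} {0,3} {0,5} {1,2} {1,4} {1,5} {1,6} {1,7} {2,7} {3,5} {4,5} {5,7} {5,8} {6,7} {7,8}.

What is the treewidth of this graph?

A width-2 tree decomposition is:
Bags: B1 = {1, 2, 7}  B2 = {1, 5, 7}  B3 = {5, 7, 8}  B4 = {0, 1, 5}  B5 = {1, 6, 7}  B6 = {1, 4, 5}  B7 = {0, 3, 5}
Tree: B1–B2, B2–B3, B2–B4, B2–B5, B2–B6, B4–B7
The largest bag has 3 vertices, giving width 2; this decomposition certifies tw(G) ≤ 2. Conversely, {5, 7, 8} is a clique of size 3, and the vertices of any clique must share a bag in every tree decomposition; so some bag has ≥ 3 vertices and tw(G) ≥ 2. Therefore the treewidth is 2.

2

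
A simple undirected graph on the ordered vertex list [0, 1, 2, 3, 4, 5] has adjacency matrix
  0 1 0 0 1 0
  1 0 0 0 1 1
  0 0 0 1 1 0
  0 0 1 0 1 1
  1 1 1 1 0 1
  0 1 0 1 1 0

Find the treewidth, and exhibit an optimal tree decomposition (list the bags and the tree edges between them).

Treewidth 2.
One optimal decomposition is:
Bags: B1 = {2, 3, 4}  B2 = {3, 4, 5}  B3 = {1, 4, 5}  B4 = {0, 1, 4}
Tree: B1–B2, B2–B3, B3–B4

The largest bag has 3 vertices, giving width 2; this decomposition certifies tw(G) ≤ 2. On the other hand G contains the 3-clique {0, 1, 4}. A clique must lie in a single bag of any decomposition, so no decomposition can have width below 2. Therefore the treewidth is 2.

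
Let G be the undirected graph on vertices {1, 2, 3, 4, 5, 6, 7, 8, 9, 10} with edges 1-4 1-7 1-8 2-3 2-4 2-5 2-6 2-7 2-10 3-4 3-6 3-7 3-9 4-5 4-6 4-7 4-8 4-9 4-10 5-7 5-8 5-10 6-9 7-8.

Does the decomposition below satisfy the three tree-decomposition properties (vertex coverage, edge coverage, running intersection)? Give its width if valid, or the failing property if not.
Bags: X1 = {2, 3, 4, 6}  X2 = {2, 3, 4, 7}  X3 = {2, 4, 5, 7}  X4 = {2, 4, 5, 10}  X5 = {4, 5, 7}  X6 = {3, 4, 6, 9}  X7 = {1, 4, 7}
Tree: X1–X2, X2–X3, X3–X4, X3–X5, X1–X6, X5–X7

No — vertex 8 appears in no bag.

A tree decomposition must satisfy three properties: every vertex lies in some bag; for every edge, both endpoints lie together in some bag; and for every vertex, the bags containing it form a connected subtree. Here vertex 8 appears in no bag, so the decomposition is invalid.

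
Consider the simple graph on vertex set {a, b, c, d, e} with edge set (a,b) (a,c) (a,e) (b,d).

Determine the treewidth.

A width-1 tree decomposition is:
Bags: B1 = {a, c}  B2 = {a, e}  B3 = {a, b}  B4 = {b, d}
Tree: B1–B2, B2–B3, B3–B4
The largest bag has 2 vertices, giving width 1; this decomposition certifies tw(G) ≤ 1. G has an edge, so its treewidth is at least 1. Therefore the treewidth is 1.

1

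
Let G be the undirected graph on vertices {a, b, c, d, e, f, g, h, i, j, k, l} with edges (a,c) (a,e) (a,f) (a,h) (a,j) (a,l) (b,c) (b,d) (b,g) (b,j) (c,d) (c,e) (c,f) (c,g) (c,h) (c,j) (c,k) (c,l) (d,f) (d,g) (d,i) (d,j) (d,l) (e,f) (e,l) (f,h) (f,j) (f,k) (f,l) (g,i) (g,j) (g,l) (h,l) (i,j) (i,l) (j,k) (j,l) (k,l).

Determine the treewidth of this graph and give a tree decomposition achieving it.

Treewidth 4.
One such decomposition:
Bags: B1 = {c, f, j, k, l}  B2 = {c, d, f, j, l}  B3 = {c, d, g, j, l}  B4 = {a, c, f, j, l}  B5 = {b, c, d, g, j}  B6 = {a, c, e, f, l}  B7 = {d, g, i, j, l}  B8 = {a, c, f, h, l}
Tree: B1–B2, B2–B3, B1–B4, B3–B5, B4–B6, B3–B7, B6–B8

The largest bag has 5 vertices, giving width 4; this decomposition certifies tw(G) ≤ 4. On the other hand G contains the 5-clique {c, d, g, j, l}. A clique must lie in a single bag of any decomposition, so no decomposition can have width below 4. The upper and lower bounds meet at 4, so that is the treewidth.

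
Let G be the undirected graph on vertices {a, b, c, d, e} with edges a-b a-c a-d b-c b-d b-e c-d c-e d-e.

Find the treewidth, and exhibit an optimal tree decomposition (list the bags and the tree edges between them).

Treewidth 3.
Bags: B1 = {b, c, d, e}  B2 = {a, b, c, d}
Tree: B1–B2

Every bag has size at most 4, so the width is 4 − 1 = 3 and tw(G) ≤ 3. For the lower bound, the 4 vertices {b, c, d, e} are pairwise adjacent, and any tree decomposition puts a clique entirely inside one bag — forcing width ≥ 3. Combining the bounds, tw(G) = 3.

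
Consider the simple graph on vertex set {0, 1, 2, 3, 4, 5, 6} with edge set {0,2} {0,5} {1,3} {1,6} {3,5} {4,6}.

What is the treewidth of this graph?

1

A width-1 tree decomposition is:
Bags: B1 = {4, 6}  B2 = {1, 6}  B3 = {1, 3}  B4 = {3, 5}  B5 = {0, 5}  B6 = {0, 2}
Tree: B1–B2, B2–B3, B3–B4, B4–B5, B5–B6
Every bag has size at most 2, so the width is 2 − 1 = 1 and tw(G) ≤ 1. Since G has at least one edge (e.g. 4–6), it is not an edgeless graph, so tw(G) ≥ 1. Combining the bounds, tw(G) = 1.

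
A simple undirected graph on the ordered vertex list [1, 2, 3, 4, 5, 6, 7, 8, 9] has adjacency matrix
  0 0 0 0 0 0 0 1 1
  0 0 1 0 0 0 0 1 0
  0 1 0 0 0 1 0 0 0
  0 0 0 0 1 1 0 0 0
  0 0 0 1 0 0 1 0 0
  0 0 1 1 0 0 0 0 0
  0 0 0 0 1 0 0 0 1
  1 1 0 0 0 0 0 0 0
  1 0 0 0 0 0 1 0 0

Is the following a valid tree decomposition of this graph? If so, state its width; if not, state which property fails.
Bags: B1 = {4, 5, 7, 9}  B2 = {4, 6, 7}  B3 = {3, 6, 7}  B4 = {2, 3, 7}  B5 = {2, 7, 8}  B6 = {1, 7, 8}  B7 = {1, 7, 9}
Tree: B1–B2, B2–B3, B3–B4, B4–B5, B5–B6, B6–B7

No — bags containing vertex 9 are not connected in the tree.

A tree decomposition must satisfy three properties: every vertex lies in some bag; for every edge, both endpoints lie together in some bag; and for every vertex, the bags containing it form a connected subtree. Here bags containing vertex 9 are not connected in the tree, so the decomposition is invalid.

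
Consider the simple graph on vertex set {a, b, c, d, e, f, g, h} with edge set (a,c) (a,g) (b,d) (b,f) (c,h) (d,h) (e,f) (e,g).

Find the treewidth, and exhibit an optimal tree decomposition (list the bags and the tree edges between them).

Treewidth 2.
One such decomposition:
Bags: B1 = {a, c, g}  B2 = {c, g, h}  B3 = {d, g, h}  B4 = {b, d, g}  B5 = {b, f, g}  B6 = {e, f, g}
Tree: B1–B2, B2–B3, B3–B4, B4–B5, B5–B6

The largest bag has 3 vertices, giving width 2; this decomposition certifies tw(G) ≤ 2. The edges g–a–c–h–d–b–f–e–g form a cycle, so G is not a tree and its treewidth is at least 2. The upper and lower bounds meet at 2, so that is the treewidth.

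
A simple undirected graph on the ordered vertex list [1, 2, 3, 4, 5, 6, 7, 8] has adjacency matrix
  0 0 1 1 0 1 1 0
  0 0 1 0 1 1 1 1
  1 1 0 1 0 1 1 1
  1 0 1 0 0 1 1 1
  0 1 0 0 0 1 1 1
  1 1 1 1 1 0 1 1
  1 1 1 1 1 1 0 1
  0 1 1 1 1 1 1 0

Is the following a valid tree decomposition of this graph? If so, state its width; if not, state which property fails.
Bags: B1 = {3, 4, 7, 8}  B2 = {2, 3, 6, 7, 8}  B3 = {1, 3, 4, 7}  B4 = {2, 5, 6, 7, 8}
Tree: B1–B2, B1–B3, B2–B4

No — edge (6,4) lies in no bag.

A tree decomposition must satisfy three properties: every vertex lies in some bag; for every edge, both endpoints lie together in some bag; and for every vertex, the bags containing it form a connected subtree. Here edge (6,4) lies in no bag, so the decomposition is invalid.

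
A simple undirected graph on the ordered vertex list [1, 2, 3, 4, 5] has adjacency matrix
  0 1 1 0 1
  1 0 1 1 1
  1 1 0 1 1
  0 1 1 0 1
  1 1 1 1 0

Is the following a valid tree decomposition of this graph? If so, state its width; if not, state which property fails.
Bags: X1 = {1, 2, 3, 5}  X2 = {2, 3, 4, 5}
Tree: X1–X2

Checking the three conditions: (i) the bags cover all of {1, 2, 3, 4, 5}; (ii) for each edge, some bag contains both endpoints; (iii) the bags containing any fixed vertex form a subtree. All hold, so the decomposition is valid with width 4 − 1 = 3.

Yes; width 3.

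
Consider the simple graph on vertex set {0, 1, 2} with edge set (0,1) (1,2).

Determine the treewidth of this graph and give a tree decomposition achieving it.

Every bag has size at most 2, so the width is 2 − 1 = 1 and tw(G) ≤ 1. Any graph with an edge has treewidth ≥ 1, and G has the edge 1–2. Combining the bounds, tw(G) = 1.

Treewidth 1.
One such decomposition:
Bags: B1 = {1, 2}  B2 = {0, 1}
Tree: B1–B2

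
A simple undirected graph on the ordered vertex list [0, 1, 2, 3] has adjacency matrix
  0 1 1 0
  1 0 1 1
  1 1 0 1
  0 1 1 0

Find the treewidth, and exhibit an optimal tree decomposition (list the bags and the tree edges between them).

Each bag holds 3 vertices, so the decomposition has width 2, which upper-bounds the treewidth. Conversely, {0, 1, 2} is a clique of size 3, and the vertices of any clique must share a bag in every tree decomposition; so some bag has ≥ 3 vertices and tw(G) ≥ 2. Therefore the treewidth is 2.

Treewidth 2.
Bags: B1 = {0, 1, 2}  B2 = {1, 2, 3}
Tree: B1–B2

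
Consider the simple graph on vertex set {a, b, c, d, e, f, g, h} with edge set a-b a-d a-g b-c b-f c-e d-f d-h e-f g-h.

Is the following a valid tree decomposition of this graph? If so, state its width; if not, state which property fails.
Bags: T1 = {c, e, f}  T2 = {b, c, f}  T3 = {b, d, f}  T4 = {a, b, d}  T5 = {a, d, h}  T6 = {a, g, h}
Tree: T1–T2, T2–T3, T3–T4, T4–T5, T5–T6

Checking the three conditions: (i) the bags cover all of {a, b, c, d, e, f, g, h}; (ii) for each edge, some bag contains both endpoints; (iii) the bags containing any fixed vertex form a subtree. All hold, so the decomposition is valid with width 3 − 1 = 2.

Yes; width 2.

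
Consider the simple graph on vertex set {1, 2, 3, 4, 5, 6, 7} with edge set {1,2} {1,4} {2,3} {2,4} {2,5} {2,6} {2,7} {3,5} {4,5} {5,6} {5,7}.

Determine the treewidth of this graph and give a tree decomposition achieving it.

Treewidth 2.
One optimal decomposition is:
Bags: B1 = {2, 5, 7}  B2 = {2, 5, 6}  B3 = {2, 4, 5}  B4 = {1, 2, 4}  B5 = {2, 3, 5}
Tree: B1–B2, B1–B3, B3–B4, B2–B5

Every bag has size at most 3, so the width is 3 − 1 = 2 and tw(G) ≤ 2. Conversely, {1, 2, 4} is a clique of size 3, and the vertices of any clique must share a bag in every tree decomposition; so some bag has ≥ 3 vertices and tw(G) ≥ 2. Therefore the treewidth is 2.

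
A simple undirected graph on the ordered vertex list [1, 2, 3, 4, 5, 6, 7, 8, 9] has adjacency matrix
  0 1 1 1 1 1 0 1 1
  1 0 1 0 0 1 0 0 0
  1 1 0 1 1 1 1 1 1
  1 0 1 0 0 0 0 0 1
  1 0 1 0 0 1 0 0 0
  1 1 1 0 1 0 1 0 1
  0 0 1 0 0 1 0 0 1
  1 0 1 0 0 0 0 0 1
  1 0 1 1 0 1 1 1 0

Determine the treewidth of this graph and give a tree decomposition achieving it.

Treewidth 3.
One optimal decomposition is:
Bags: B1 = {1, 3, 4, 9}  B2 = {1, 3, 8, 9}  B3 = {1, 3, 6, 9}  B4 = {1, 3, 5, 6}  B5 = {1, 2, 3, 6}  B6 = {3, 6, 7, 9}
Tree: B1–B2, B2–B3, B3–B4, B4–B5, B3–B6

The largest bag has 4 vertices, giving width 3; this decomposition certifies tw(G) ≤ 3. For the lower bound, the 4 vertices {1, 3, 8, 9} are pairwise adjacent, and any tree decomposition puts a clique entirely inside one bag — forcing width ≥ 3. Therefore the treewidth is 3.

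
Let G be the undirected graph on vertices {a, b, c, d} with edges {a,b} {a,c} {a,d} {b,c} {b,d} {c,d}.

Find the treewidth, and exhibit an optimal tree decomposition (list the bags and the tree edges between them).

Treewidth 3.
One such decomposition:
Bags: B1 = {a, b, c, d}
Tree: (single bag)

A single bag containing all 4 vertices is trivially a valid decomposition of width 3. On the other hand G contains the 4-clique {a, b, c, d}. A clique must lie in a single bag of any decomposition, so no decomposition can have width below 3. The upper and lower bounds meet at 3, so that is the treewidth.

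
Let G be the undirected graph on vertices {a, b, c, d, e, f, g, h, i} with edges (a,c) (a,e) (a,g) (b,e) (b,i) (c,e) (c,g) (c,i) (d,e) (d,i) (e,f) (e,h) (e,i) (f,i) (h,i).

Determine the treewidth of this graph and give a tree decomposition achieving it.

Treewidth 2.
One such decomposition:
Bags: B1 = {d, e, i}  B2 = {c, e, i}  B3 = {a, c, e}  B4 = {e, h, i}  B5 = {b, e, i}  B6 = {e, f, i}  B7 = {a, c, g}
Tree: B1–B2, B2–B3, B2–B4, B1–B5, B2–B6, B3–B7

Each bag holds 3 vertices, so the decomposition has width 2, which upper-bounds the treewidth. On the other hand G contains the 3-clique {a, c, g}. A clique must lie in a single bag of any decomposition, so no decomposition can have width below 2. Combining the bounds, tw(G) = 2.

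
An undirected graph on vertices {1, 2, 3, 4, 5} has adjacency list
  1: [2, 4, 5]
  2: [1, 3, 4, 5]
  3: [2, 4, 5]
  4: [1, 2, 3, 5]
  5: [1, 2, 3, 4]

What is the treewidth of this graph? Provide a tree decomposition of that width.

Treewidth 3.
Bags: B1 = {2, 3, 4, 5}  B2 = {1, 2, 4, 5}
Tree: B1–B2

The largest bag has 4 vertices, giving width 3; this decomposition certifies tw(G) ≤ 3. Conversely, {1, 2, 4, 5} is a clique of size 4, and the vertices of any clique must share a bag in every tree decomposition; so some bag has ≥ 4 vertices and tw(G) ≥ 3. Hence tw(G) = 3 exactly.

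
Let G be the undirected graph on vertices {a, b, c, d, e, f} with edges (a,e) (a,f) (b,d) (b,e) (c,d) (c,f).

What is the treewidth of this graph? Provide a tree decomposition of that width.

Treewidth 2.
One optimal decomposition is:
Bags: B1 = {a, b, e}  B2 = {a, b, f}  B3 = {b, c, f}  B4 = {b, c, d}
Tree: B1–B2, B2–B3, B3–B4

Each bag holds 3 vertices, so the decomposition has width 2, which upper-bounds the treewidth. The edges b–e–a–f–c–d–b form a cycle, so G is not a tree and its treewidth is at least 2. Combining the bounds, tw(G) = 2.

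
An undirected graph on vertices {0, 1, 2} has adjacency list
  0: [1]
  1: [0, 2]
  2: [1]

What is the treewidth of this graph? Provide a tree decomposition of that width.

Treewidth 1.
One such decomposition:
Bags: B1 = {0, 1}  B2 = {1, 2}
Tree: B1–B2

Every bag has size at most 2, so the width is 2 − 1 = 1 and tw(G) ≤ 1. G has an edge, so its treewidth is at least 1. The upper and lower bounds meet at 1, so that is the treewidth.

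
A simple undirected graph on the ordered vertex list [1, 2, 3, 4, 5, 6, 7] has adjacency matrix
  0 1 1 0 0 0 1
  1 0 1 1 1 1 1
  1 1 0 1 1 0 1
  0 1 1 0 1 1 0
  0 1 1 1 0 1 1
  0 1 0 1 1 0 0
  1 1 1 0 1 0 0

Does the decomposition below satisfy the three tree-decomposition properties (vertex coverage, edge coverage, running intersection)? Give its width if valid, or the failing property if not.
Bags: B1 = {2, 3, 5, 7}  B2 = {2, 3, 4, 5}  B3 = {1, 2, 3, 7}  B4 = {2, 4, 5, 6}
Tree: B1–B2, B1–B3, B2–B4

Vertex coverage: the bags together contain {1, 2, 3, 4, 5, 6, 7}, the full vertex set. Edge coverage: each edge of G has both endpoints in at least one bag. Running intersection: for every vertex, the bags containing it form a connected subtree. All three properties hold, so this is a valid tree decomposition of width max|bag| − 1 = 3, and hence tw(G) ≤ 3.

Yes; width 3.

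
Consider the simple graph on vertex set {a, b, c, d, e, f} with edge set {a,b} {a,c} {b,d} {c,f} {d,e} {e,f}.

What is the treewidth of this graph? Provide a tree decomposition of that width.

Treewidth 2.
One optimal decomposition is:
Bags: B1 = {d, e, f}  B2 = {b, d, f}  B3 = {a, b, f}  B4 = {a, c, f}
Tree: B1–B2, B2–B3, B3–B4

Each bag holds 3 vertices, so the decomposition has width 2, which upper-bounds the treewidth. Since f–e–d–b–a–c–f is a cycle in G, G is not acyclic. Forests are exactly the graphs of treewidth ≤ 1, so tw(G) ≥ 2. Therefore the treewidth is 2.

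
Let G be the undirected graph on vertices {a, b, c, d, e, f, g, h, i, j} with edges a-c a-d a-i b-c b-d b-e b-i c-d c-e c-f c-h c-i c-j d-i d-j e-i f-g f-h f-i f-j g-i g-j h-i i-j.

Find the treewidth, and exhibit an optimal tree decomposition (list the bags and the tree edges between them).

Treewidth 3.
One optimal decomposition is:
Bags: B1 = {b, c, d, i}  B2 = {c, d, i, j}  B3 = {a, c, d, i}  B4 = {b, c, e, i}  B5 = {c, f, i, j}  B6 = {c, f, h, i}  B7 = {f, g, i, j}
Tree: B1–B2, B2–B3, B1–B4, B2–B5, B5–B6, B5–B7

The largest bag has 4 vertices, giving width 3; this decomposition certifies tw(G) ≤ 3. Conversely, {f, g, i, j} is a clique of size 4, and the vertices of any clique must share a bag in every tree decomposition; so some bag has ≥ 4 vertices and tw(G) ≥ 3. Therefore the treewidth is 3.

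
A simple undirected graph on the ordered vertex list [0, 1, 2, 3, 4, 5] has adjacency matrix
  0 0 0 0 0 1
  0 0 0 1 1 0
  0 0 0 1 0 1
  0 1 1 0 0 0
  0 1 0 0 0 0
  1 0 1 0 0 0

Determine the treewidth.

1

A width-1 tree decomposition is:
Bags: B1 = {1, 4}  B2 = {1, 3}  B3 = {2, 3}  B4 = {2, 5}  B5 = {0, 5}
Tree: B1–B2, B2–B3, B3–B4, B4–B5
Every bag has size at most 2, so the width is 2 − 1 = 1 and tw(G) ≤ 1. Any graph with an edge has treewidth ≥ 1, and G has the edge 4–1. The upper and lower bounds meet at 1, so that is the treewidth.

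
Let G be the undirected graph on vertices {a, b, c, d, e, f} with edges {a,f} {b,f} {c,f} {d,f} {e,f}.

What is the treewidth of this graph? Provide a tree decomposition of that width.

Treewidth 1.
One optimal decomposition is:
Bags: B1 = {a, f}  B2 = {d, f}  B3 = {e, f}  B4 = {c, f}  B5 = {b, f}
Tree: B1–B2, B1–B3, B2–B4, B1–B5

Each bag holds 2 vertices, so the decomposition has width 1, which upper-bounds the treewidth. Any graph with an edge has treewidth ≥ 1, and G has the edge f–a. Hence tw(G) = 1 exactly.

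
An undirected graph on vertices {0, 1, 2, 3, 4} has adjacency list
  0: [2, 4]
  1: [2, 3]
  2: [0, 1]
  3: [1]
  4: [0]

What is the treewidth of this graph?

A width-1 tree decomposition is:
Bags: B1 = {0, 4}  B2 = {0, 2}  B3 = {1, 2}  B4 = {1, 3}
Tree: B1–B2, B2–B3, B3–B4
Every bag has size at most 2, so the width is 2 − 1 = 1 and tw(G) ≤ 1. Since G has at least one edge (e.g. 4–0), it is not an edgeless graph, so tw(G) ≥ 1. The upper and lower bounds meet at 1, so that is the treewidth.

1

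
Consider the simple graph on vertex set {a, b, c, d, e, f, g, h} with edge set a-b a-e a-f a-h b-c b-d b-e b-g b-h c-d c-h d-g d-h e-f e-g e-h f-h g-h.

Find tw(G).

A width-3 tree decomposition is:
Bags: B1 = {b, d, g, h}  B2 = {b, e, g, h}  B3 = {b, c, d, h}  B4 = {a, b, e, h}  B5 = {a, e, f, h}
Tree: B1–B2, B1–B3, B2–B4, B4–B5
Each bag holds 4 vertices, so the decomposition has width 3, which upper-bounds the treewidth. Conversely, {a, e, f, h} is a clique of size 4, and the vertices of any clique must share a bag in every tree decomposition; so some bag has ≥ 4 vertices and tw(G) ≥ 3. Therefore the treewidth is 3.

3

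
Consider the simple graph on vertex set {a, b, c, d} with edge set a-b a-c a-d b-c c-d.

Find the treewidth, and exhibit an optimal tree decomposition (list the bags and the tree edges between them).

Treewidth 2.
Bags: B1 = {a, b, c}  B2 = {a, c, d}
Tree: B1–B2

Each bag holds 3 vertices, so the decomposition has width 2, which upper-bounds the treewidth. Conversely, {a, c, d} is a clique of size 3, and the vertices of any clique must share a bag in every tree decomposition; so some bag has ≥ 3 vertices and tw(G) ≥ 2. Combining the bounds, tw(G) = 2.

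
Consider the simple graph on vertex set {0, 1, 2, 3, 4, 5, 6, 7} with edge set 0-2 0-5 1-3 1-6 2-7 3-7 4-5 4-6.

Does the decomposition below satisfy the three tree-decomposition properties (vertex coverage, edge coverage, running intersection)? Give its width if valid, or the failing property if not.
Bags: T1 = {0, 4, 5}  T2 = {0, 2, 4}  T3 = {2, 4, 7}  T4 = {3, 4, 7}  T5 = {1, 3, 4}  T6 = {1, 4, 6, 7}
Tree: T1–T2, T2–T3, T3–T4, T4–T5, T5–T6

A tree decomposition must satisfy three properties: every vertex lies in some bag; for every edge, both endpoints lie together in some bag; and for every vertex, the bags containing it form a connected subtree. Here bags containing vertex 7 are not connected in the tree, so the decomposition is invalid.

No — bags containing vertex 7 are not connected in the tree.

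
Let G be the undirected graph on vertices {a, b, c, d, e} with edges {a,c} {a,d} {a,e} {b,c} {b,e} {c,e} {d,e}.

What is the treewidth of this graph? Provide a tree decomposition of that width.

The largest bag has 3 vertices, giving width 2; this decomposition certifies tw(G) ≤ 2. On the other hand G contains the 3-clique {a, d, e}. A clique must lie in a single bag of any decomposition, so no decomposition can have width below 2. Therefore the treewidth is 2.

Treewidth 2.
One optimal decomposition is:
Bags: B1 = {a, c, e}  B2 = {a, d, e}  B3 = {b, c, e}
Tree: B1–B2, B1–B3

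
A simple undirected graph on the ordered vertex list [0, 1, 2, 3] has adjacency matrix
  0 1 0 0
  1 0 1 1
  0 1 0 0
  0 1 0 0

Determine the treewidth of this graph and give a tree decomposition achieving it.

Every bag has size at most 2, so the width is 2 − 1 = 1 and tw(G) ≤ 1. Any graph with an edge has treewidth ≥ 1, and G has the edge 2–1. Therefore the treewidth is 1.

Treewidth 1.
One such decomposition:
Bags: B1 = {1, 2}  B2 = {1, 3}  B3 = {0, 1}
Tree: B1–B2, B1–B3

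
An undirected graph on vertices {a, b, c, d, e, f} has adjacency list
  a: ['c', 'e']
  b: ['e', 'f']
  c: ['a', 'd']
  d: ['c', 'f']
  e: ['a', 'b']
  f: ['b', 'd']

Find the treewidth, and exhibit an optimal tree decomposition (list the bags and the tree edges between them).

Each bag holds 3 vertices, so the decomposition has width 2, which upper-bounds the treewidth. For the lower bound, G contains the cycle c–a–e–b–f–d–c, so G is not a forest; only forests have treewidth ≤ 1, hence tw(G) ≥ 2. The upper and lower bounds meet at 2, so that is the treewidth.

Treewidth 2.
One optimal decomposition is:
Bags: B1 = {a, c, e}  B2 = {b, c, e}  B3 = {b, c, f}  B4 = {c, d, f}
Tree: B1–B2, B2–B3, B3–B4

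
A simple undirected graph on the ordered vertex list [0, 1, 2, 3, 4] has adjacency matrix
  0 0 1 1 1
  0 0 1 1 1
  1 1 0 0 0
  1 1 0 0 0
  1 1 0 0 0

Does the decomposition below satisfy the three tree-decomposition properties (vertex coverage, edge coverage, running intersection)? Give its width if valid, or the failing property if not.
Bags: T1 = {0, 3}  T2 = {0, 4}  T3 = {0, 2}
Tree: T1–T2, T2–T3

No — vertex 1 appears in no bag.

A tree decomposition must satisfy three properties: every vertex lies in some bag; for every edge, both endpoints lie together in some bag; and for every vertex, the bags containing it form a connected subtree. Here vertex 1 appears in no bag, so the decomposition is invalid.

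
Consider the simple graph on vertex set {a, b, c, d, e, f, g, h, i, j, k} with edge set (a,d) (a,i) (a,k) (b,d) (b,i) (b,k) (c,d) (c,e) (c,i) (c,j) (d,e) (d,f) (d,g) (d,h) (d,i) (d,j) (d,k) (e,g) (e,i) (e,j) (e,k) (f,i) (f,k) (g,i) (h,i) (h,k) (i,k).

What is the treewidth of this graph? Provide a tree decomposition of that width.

The largest bag has 4 vertices, giving width 3; this decomposition certifies tw(G) ≤ 3. On the other hand G contains the 4-clique {c, d, e, j}. A clique must lie in a single bag of any decomposition, so no decomposition can have width below 3. Combining the bounds, tw(G) = 3.

Treewidth 3.
Bags: B1 = {d, e, i, k}  B2 = {a, d, i, k}  B3 = {c, d, e, i}  B4 = {d, e, g, i}  B5 = {d, f, i, k}  B6 = {d, h, i, k}  B7 = {c, d, e, j}  B8 = {b, d, i, k}
Tree: B1–B2, B1–B3, B3–B4, B2–B5, B1–B6, B3–B7, B6–B8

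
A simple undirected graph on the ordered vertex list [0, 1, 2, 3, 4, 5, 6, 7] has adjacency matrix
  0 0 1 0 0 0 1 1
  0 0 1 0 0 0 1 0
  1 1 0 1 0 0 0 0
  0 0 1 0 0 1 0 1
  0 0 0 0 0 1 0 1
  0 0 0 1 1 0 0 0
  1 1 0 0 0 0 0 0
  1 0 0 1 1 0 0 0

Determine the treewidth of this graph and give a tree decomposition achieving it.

Treewidth 2.
One such decomposition:
Bags: B1 = {3, 4, 5}  B2 = {3, 4, 7}  B3 = {2, 3, 7}  B4 = {0, 2, 7}  B5 = {0, 1, 2}  B6 = {0, 1, 6}
Tree: B1–B2, B2–B3, B3–B4, B4–B5, B5–B6

Every bag has size at most 3, so the width is 3 − 1 = 2 and tw(G) ≤ 2. The edges 5–4–7–3–5 form a cycle, so G is not a tree and its treewidth is at least 2. Combining the bounds, tw(G) = 2.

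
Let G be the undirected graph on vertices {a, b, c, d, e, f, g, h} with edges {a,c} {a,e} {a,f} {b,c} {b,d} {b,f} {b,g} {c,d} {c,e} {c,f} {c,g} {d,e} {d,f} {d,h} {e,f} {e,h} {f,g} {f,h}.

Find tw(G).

3

A width-3 tree decomposition is:
Bags: B1 = {d, e, f, h}  B2 = {c, d, e, f}  B3 = {b, c, d, f}  B4 = {a, c, e, f}  B5 = {b, c, f, g}
Tree: B1–B2, B2–B3, B2–B4, B3–B5
Each bag holds 4 vertices, so the decomposition has width 3, which upper-bounds the treewidth. On the other hand G contains the 4-clique {d, e, f, h}. A clique must lie in a single bag of any decomposition, so no decomposition can have width below 3. Hence tw(G) = 3 exactly.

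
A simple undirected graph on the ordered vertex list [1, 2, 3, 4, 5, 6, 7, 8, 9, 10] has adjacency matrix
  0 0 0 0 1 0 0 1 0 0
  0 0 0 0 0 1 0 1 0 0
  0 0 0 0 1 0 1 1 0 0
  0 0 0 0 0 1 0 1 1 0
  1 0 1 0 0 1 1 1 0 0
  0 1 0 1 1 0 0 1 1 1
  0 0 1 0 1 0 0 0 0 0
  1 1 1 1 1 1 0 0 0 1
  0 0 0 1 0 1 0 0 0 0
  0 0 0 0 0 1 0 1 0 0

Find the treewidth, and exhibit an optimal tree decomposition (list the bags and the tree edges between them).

The largest bag has 3 vertices, giving width 2; this decomposition certifies tw(G) ≤ 2. On the other hand G contains the 3-clique {1, 5, 8}. A clique must lie in a single bag of any decomposition, so no decomposition can have width below 2. The upper and lower bounds meet at 2, so that is the treewidth.

Treewidth 2.
One such decomposition:
Bags: B1 = {3, 5, 8}  B2 = {5, 6, 8}  B3 = {4, 6, 8}  B4 = {4, 6, 9}  B5 = {6, 8, 10}  B6 = {2, 6, 8}  B7 = {1, 5, 8}  B8 = {3, 5, 7}
Tree: B1–B2, B2–B3, B3–B4, B3–B5, B2–B6, B1–B7, B1–B8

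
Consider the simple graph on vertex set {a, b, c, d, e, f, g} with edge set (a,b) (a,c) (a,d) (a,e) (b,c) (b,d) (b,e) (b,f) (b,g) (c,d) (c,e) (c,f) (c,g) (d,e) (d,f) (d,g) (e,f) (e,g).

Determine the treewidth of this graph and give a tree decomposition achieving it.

The largest bag has 5 vertices, giving width 4; this decomposition certifies tw(G) ≤ 4. Conversely, {b, c, d, e, g} is a clique of size 5, and the vertices of any clique must share a bag in every tree decomposition; so some bag has ≥ 5 vertices and tw(G) ≥ 4. Combining the bounds, tw(G) = 4.

Treewidth 4.
One such decomposition:
Bags: B1 = {b, c, d, e, f}  B2 = {a, b, c, d, e}  B3 = {b, c, d, e, g}
Tree: B1–B2, B2–B3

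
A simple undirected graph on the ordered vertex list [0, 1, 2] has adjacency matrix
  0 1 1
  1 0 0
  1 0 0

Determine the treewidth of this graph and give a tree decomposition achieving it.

Treewidth 1.
One optimal decomposition is:
Bags: B1 = {0, 1}  B2 = {0, 2}
Tree: B1–B2

Each bag holds 2 vertices, so the decomposition has width 1, which upper-bounds the treewidth. G has an edge, so its treewidth is at least 1. Combining the bounds, tw(G) = 1.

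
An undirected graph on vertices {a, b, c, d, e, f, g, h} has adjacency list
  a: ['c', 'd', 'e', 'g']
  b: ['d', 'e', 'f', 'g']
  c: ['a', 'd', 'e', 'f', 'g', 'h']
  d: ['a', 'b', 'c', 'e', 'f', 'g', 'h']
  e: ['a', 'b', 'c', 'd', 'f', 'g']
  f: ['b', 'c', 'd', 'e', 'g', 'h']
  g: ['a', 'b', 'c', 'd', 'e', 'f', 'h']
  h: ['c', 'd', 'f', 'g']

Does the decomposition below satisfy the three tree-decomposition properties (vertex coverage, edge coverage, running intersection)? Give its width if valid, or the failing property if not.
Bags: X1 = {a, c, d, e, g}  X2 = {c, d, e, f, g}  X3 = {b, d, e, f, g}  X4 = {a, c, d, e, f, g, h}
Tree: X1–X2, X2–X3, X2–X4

No — bags containing vertex a are not connected in the tree.

A tree decomposition must satisfy three properties: every vertex lies in some bag; for every edge, both endpoints lie together in some bag; and for every vertex, the bags containing it form a connected subtree. Here bags containing vertex a are not connected in the tree, so the decomposition is invalid.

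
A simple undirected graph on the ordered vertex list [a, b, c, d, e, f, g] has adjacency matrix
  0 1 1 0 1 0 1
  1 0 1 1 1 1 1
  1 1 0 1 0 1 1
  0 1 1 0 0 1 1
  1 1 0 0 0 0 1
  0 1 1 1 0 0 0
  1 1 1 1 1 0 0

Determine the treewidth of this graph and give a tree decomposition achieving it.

Treewidth 3.
One optimal decomposition is:
Bags: B1 = {b, c, d, g}  B2 = {a, b, c, g}  B3 = {b, c, d, f}  B4 = {a, b, e, g}
Tree: B1–B2, B1–B3, B2–B4

Each bag holds 4 vertices, so the decomposition has width 3, which upper-bounds the treewidth. Conversely, {a, b, e, g} is a clique of size 4, and the vertices of any clique must share a bag in every tree decomposition; so some bag has ≥ 4 vertices and tw(G) ≥ 3. Therefore the treewidth is 3.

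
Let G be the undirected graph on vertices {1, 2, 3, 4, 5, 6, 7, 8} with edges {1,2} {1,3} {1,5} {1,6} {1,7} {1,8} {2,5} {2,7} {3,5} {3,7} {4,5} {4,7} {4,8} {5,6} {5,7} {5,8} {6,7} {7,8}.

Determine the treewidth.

3

A width-3 tree decomposition is:
Bags: B1 = {1, 5, 6, 7}  B2 = {1, 5, 7, 8}  B3 = {1, 2, 5, 7}  B4 = {4, 5, 7, 8}  B5 = {1, 3, 5, 7}
Tree: B1–B2, B1–B3, B2–B4, B2–B5
The largest bag has 4 vertices, giving width 3; this decomposition certifies tw(G) ≤ 3. For the lower bound, the 4 vertices {1, 5, 7, 8} are pairwise adjacent, and any tree decomposition puts a clique entirely inside one bag — forcing width ≥ 3. The upper and lower bounds meet at 3, so that is the treewidth.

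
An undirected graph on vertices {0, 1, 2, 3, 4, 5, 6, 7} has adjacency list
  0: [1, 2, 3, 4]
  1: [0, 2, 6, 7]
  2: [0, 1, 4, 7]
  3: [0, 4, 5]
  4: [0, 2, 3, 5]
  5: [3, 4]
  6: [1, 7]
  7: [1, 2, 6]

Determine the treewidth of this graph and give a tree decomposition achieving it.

The largest bag has 3 vertices, giving width 2; this decomposition certifies tw(G) ≤ 2. For the lower bound, the 3 vertices {0, 1, 2} are pairwise adjacent, and any tree decomposition puts a clique entirely inside one bag — forcing width ≥ 2. The upper and lower bounds meet at 2, so that is the treewidth.

Treewidth 2.
One optimal decomposition is:
Bags: B1 = {0, 3, 4}  B2 = {3, 4, 5}  B3 = {0, 2, 4}  B4 = {0, 1, 2}  B5 = {1, 2, 7}  B6 = {1, 6, 7}
Tree: B1–B2, B1–B3, B3–B4, B4–B5, B5–B6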